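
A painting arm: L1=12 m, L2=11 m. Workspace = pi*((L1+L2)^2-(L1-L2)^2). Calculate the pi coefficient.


Given: L1 = 12, L2 = 11
(L1+L2)^2 = (23)^2 = 529
(L1-L2)^2 = (1)^2 = 1
Difference = 529 - 1 = 528
This equals 4*L1*L2 = 4*12*11 = 528
Workspace area = 528*pi

528


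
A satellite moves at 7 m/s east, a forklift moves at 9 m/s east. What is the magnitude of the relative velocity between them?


Given: v_A = 7 m/s east, v_B = 9 m/s east
Both move in the same direction; relative speed = |v_A - v_B|
|7 - 9| = |-2|
= 2 m/s

2 m/s


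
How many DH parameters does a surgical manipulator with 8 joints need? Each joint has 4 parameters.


Given: 8 joints, 4 DH parameters per joint (d, theta, a, alpha)
Total DH parameters = number_of_joints * 4
Total = 8 * 4
Total = 32

32


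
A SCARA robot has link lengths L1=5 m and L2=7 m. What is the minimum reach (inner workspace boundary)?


Given: L1 = 5 m, L2 = 7 m
For a 2-link planar arm, min reach = |L1 - L2| (second link folded back)
Min reach = |5 - 7|
Min reach = 2 m

2 m


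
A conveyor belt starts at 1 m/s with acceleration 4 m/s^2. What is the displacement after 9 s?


Given: v0 = 1 m/s, a = 4 m/s^2, t = 9 s
Using s = v0*t + (1/2)*a*t^2
s = 1*9 + (1/2)*4*9^2
s = 9 + (1/2)*324
s = 9 + 162
s = 171

171 m


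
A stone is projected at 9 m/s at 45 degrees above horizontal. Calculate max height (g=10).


Given: v0 = 9 m/s, theta = 45 deg, g = 10 m/s^2
sin^2(45) = 1/2
Using H = v0^2 * sin^2(theta) / (2*g)
H = 9^2 * 1/2 / (2*10)
H = 81 * 1/2 / 20
H = 81/2 / 20
H = 81/40 m

81/40 m


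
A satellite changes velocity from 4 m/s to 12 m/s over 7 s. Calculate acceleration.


Given: initial velocity v0 = 4 m/s, final velocity v = 12 m/s, time t = 7 s
Using a = (v - v0) / t
a = (12 - 4) / 7
a = 8 / 7
a = 8/7 m/s^2

8/7 m/s^2


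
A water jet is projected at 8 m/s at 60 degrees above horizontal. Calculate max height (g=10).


Given: v0 = 8 m/s, theta = 60 deg, g = 10 m/s^2
sin^2(60) = 3/4
Using H = v0^2 * sin^2(theta) / (2*g)
H = 8^2 * 3/4 / (2*10)
H = 64 * 3/4 / 20
H = 48 / 20
H = 12/5 m

12/5 m


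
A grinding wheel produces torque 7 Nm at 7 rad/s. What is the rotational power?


Given: tau = 7 Nm, omega = 7 rad/s
Using P = tau * omega
P = 7 * 7
P = 49 W

49 W


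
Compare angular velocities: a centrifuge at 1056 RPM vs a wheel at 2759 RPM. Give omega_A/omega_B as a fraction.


Given: RPM_A = 1056, RPM_B = 2759
omega = 2*pi*RPM/60, so omega_A/omega_B = RPM_A / RPM_B
omega_A/omega_B = 1056 / 2759
omega_A/omega_B = 1056/2759

1056/2759


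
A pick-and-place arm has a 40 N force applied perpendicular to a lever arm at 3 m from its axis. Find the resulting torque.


Given: F = 40 N, r = 3 m, angle = 90 deg (perpendicular)
Using tau = F * r * sin(90)
sin(90) = 1
tau = 40 * 3 * 1
tau = 120 Nm

120 Nm


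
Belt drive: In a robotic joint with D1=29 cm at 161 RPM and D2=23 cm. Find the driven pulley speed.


Given: D1 = 29 cm, w1 = 161 RPM, D2 = 23 cm
Using D1*w1 = D2*w2
w2 = D1*w1 / D2
w2 = 29*161 / 23
w2 = 4669 / 23
w2 = 203 RPM

203 RPM


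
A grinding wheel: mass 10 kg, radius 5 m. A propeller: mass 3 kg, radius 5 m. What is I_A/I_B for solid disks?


Given: M1=10 kg, R1=5 m, M2=3 kg, R2=5 m
For a disk: I = (1/2)*M*R^2, so I_A/I_B = (M1*R1^2)/(M2*R2^2)
M1*R1^2 = 10*25 = 250
M2*R2^2 = 3*25 = 75
I_A/I_B = 250/75 = 10/3

10/3


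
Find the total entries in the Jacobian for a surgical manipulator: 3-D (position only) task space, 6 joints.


Given: task space dimension = 3, joints = 6
Jacobian is a 3 x 6 matrix
Total entries = rows * columns
Total = 3 * 6
Total = 18

18


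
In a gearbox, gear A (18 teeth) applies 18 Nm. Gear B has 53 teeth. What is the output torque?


Given: N1 = 18, N2 = 53, T1 = 18 Nm
Using T2/T1 = N2/N1
T2 = T1 * N2 / N1
T2 = 18 * 53 / 18
T2 = 954 / 18
T2 = 53 Nm

53 Nm


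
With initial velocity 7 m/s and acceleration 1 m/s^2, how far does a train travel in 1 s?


Given: v0 = 7 m/s, a = 1 m/s^2, t = 1 s
Using s = v0*t + (1/2)*a*t^2
s = 7*1 + (1/2)*1*1^2
s = 7 + (1/2)*1
s = 7 + 1/2
s = 15/2

15/2 m


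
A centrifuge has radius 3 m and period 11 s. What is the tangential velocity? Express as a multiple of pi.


Given: radius r = 3 m, period T = 11 s
Using v = 2*pi*r / T
v = 2*pi*3 / 11
v = 6*pi / 11
v = 6/11*pi m/s

6/11*pi m/s


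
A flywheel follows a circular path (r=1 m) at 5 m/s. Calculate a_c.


Given: v = 5 m/s, r = 1 m
Using a_c = v^2 / r
a_c = 5^2 / 1
a_c = 25 / 1
a_c = 25 m/s^2

25 m/s^2


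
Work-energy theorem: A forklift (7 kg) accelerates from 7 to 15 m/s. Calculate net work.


Given: m = 7 kg, v0 = 7 m/s, v = 15 m/s
Using W = (1/2)*m*(v^2 - v0^2)
v^2 = 15^2 = 225
v0^2 = 7^2 = 49
v^2 - v0^2 = 225 - 49 = 176
W = (1/2)*7*176 = 616 J

616 J


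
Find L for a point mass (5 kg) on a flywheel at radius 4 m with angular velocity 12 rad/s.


Given: m = 5 kg, r = 4 m, omega = 12 rad/s
For a point mass: I = m*r^2
I = 5*4^2 = 5*16 = 80
L = I*omega = 80*12
L = 960 kg*m^2/s

960 kg*m^2/s


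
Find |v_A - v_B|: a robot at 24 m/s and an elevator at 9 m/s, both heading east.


Given: v_A = 24 m/s east, v_B = 9 m/s east
Both move in the same direction; relative speed = |v_A - v_B|
|24 - 9| = |15|
= 15 m/s

15 m/s


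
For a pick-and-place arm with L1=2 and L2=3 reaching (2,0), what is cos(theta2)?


Given: L1 = 2, L2 = 3, target (x, y) = (2, 0)
Using cos(theta2) = (x^2 + y^2 - L1^2 - L2^2) / (2*L1*L2)
x^2 + y^2 = 2^2 + 0 = 4
L1^2 + L2^2 = 4 + 9 = 13
Numerator = 4 - 13 = -9
Denominator = 2*2*3 = 12
cos(theta2) = -9/12 = -3/4

-3/4


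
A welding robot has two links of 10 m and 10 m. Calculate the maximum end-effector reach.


Given: L1 = 10 m, L2 = 10 m
For a 2-link planar arm, max reach = L1 + L2 (fully extended)
Max reach = 10 + 10
Max reach = 20 m

20 m


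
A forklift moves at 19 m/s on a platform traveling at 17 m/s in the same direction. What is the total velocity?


Given: object velocity = 19 m/s, platform velocity = 17 m/s (same direction)
Using classical velocity addition: v_total = v_object + v_platform
v_total = 19 + 17
v_total = 36 m/s

36 m/s


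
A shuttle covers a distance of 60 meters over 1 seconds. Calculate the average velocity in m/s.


Given: distance d = 60 m, time t = 1 s
Using v = d / t
v = 60 / 1
v = 60 m/s

60 m/s


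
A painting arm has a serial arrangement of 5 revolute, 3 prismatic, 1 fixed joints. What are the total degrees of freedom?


Given: serial robot with 5 revolute, 3 prismatic, 1 fixed joints
DOF contribution per joint type: revolute=1, prismatic=1, spherical=3, fixed=0
DOF = 5*1 + 3*1 + 1*0
DOF = 8

8


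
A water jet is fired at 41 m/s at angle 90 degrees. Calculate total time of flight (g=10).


Given: v0 = 41 m/s, theta = 90 deg, g = 10 m/s^2
sin(90) = 1
Using T = 2*v0*sin(theta) / g
T = 2*41*1 / 10
T = 82 / 10
T = 41/5 s

41/5 s


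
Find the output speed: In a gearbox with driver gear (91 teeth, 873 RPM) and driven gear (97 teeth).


Given: N1 = 91 teeth, w1 = 873 RPM, N2 = 97 teeth
Using N1*w1 = N2*w2
w2 = N1*w1 / N2
w2 = 91*873 / 97
w2 = 79443 / 97
w2 = 819 RPM

819 RPM


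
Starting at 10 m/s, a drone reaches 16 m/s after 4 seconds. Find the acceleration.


Given: initial velocity v0 = 10 m/s, final velocity v = 16 m/s, time t = 4 s
Using a = (v - v0) / t
a = (16 - 10) / 4
a = 6 / 4
a = 3/2 m/s^2

3/2 m/s^2


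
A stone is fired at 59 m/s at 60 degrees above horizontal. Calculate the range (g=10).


Given: v0 = 59 m/s, theta = 60 deg, g = 10 m/s^2
sin(2*60) = sin(120) = sqrt(3)/2
Using R = v0^2 * sin(2*theta) / g
R = 59^2 * (sqrt(3)/2) / 10
R = 3481 * sqrt(3) / 20
R = 3481/20*sqrt(3) m

3481/20*sqrt(3) m


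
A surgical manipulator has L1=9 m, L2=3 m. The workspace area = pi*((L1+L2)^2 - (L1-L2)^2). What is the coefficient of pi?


Given: L1 = 9, L2 = 3
(L1+L2)^2 = (12)^2 = 144
(L1-L2)^2 = (6)^2 = 36
Difference = 144 - 36 = 108
This equals 4*L1*L2 = 4*9*3 = 108
Workspace area = 108*pi

108


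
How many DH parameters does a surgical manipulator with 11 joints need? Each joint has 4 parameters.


Given: 11 joints, 4 DH parameters per joint (d, theta, a, alpha)
Total DH parameters = number_of_joints * 4
Total = 11 * 4
Total = 44

44


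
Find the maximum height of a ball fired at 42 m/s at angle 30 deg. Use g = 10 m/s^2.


Given: v0 = 42 m/s, theta = 30 deg, g = 10 m/s^2
sin^2(30) = 1/4
Using H = v0^2 * sin^2(theta) / (2*g)
H = 42^2 * 1/4 / (2*10)
H = 1764 * 1/4 / 20
H = 441 / 20
H = 441/20 m

441/20 m


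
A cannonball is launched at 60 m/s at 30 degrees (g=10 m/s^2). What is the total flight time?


Given: v0 = 60 m/s, theta = 30 deg, g = 10 m/s^2
sin(30) = 1/2
Using T = 2*v0*sin(theta) / g
T = 2*60*1/2 / 10
T = 60 / 10
T = 6 s

6 s


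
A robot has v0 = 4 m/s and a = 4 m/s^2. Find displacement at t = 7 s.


Given: v0 = 4 m/s, a = 4 m/s^2, t = 7 s
Using s = v0*t + (1/2)*a*t^2
s = 4*7 + (1/2)*4*7^2
s = 28 + (1/2)*196
s = 28 + 98
s = 126

126 m


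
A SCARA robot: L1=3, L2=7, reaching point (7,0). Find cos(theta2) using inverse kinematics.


Given: L1 = 3, L2 = 7, target (x, y) = (7, 0)
Using cos(theta2) = (x^2 + y^2 - L1^2 - L2^2) / (2*L1*L2)
x^2 + y^2 = 7^2 + 0 = 49
L1^2 + L2^2 = 9 + 49 = 58
Numerator = 49 - 58 = -9
Denominator = 2*3*7 = 42
cos(theta2) = -9/42 = -3/14

-3/14


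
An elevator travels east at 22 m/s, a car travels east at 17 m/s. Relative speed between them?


Given: v_A = 22 m/s east, v_B = 17 m/s east
Both move in the same direction; relative speed = |v_A - v_B|
|22 - 17| = |5|
= 5 m/s

5 m/s


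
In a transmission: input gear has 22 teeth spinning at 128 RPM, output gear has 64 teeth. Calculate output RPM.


Given: N1 = 22 teeth, w1 = 128 RPM, N2 = 64 teeth
Using N1*w1 = N2*w2
w2 = N1*w1 / N2
w2 = 22*128 / 64
w2 = 2816 / 64
w2 = 44 RPM

44 RPM


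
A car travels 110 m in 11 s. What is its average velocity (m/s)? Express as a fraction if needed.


Given: distance d = 110 m, time t = 11 s
Using v = d / t
v = 110 / 11
v = 10 m/s

10 m/s


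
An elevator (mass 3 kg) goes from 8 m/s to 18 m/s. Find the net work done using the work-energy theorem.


Given: m = 3 kg, v0 = 8 m/s, v = 18 m/s
Using W = (1/2)*m*(v^2 - v0^2)
v^2 = 18^2 = 324
v0^2 = 8^2 = 64
v^2 - v0^2 = 324 - 64 = 260
W = (1/2)*3*260 = 390 J

390 J


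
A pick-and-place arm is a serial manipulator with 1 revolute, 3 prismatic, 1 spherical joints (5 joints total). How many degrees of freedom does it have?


Given: serial robot with 1 revolute, 3 prismatic, 1 spherical joints
DOF contribution per joint type: revolute=1, prismatic=1, spherical=3, fixed=0
DOF = 1*1 + 3*1 + 1*3
DOF = 7

7


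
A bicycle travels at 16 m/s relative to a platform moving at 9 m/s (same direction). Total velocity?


Given: object velocity = 16 m/s, platform velocity = 9 m/s (same direction)
Using classical velocity addition: v_total = v_object + v_platform
v_total = 16 + 9
v_total = 25 m/s

25 m/s


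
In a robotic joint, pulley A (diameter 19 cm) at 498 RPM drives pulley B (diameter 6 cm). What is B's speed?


Given: D1 = 19 cm, w1 = 498 RPM, D2 = 6 cm
Using D1*w1 = D2*w2
w2 = D1*w1 / D2
w2 = 19*498 / 6
w2 = 9462 / 6
w2 = 1577 RPM

1577 RPM


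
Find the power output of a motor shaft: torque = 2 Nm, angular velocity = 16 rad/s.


Given: tau = 2 Nm, omega = 16 rad/s
Using P = tau * omega
P = 2 * 16
P = 32 W

32 W


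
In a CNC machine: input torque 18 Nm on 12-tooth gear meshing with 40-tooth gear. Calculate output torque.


Given: N1 = 12, N2 = 40, T1 = 18 Nm
Using T2/T1 = N2/N1
T2 = T1 * N2 / N1
T2 = 18 * 40 / 12
T2 = 720 / 12
T2 = 60 Nm

60 Nm


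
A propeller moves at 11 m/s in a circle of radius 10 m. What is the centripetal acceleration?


Given: v = 11 m/s, r = 10 m
Using a_c = v^2 / r
a_c = 11^2 / 10
a_c = 121 / 10
a_c = 121/10 m/s^2

121/10 m/s^2


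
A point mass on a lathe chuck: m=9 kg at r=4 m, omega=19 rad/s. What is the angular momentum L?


Given: m = 9 kg, r = 4 m, omega = 19 rad/s
For a point mass: I = m*r^2
I = 9*4^2 = 9*16 = 144
L = I*omega = 144*19
L = 2736 kg*m^2/s

2736 kg*m^2/s


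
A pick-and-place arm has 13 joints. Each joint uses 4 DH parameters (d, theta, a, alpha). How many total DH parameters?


Given: 13 joints, 4 DH parameters per joint (d, theta, a, alpha)
Total DH parameters = number_of_joints * 4
Total = 13 * 4
Total = 52

52


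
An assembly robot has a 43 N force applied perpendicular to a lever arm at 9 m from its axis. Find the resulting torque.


Given: F = 43 N, r = 9 m, angle = 90 deg (perpendicular)
Using tau = F * r * sin(90)
sin(90) = 1
tau = 43 * 9 * 1
tau = 387 Nm

387 Nm


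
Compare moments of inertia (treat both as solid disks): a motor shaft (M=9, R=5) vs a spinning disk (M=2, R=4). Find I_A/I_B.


Given: M1=9 kg, R1=5 m, M2=2 kg, R2=4 m
For a disk: I = (1/2)*M*R^2, so I_A/I_B = (M1*R1^2)/(M2*R2^2)
M1*R1^2 = 9*25 = 225
M2*R2^2 = 2*16 = 32
I_A/I_B = 225/32 = 225/32

225/32


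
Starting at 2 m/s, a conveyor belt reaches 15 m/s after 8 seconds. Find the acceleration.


Given: initial velocity v0 = 2 m/s, final velocity v = 15 m/s, time t = 8 s
Using a = (v - v0) / t
a = (15 - 2) / 8
a = 13 / 8
a = 13/8 m/s^2

13/8 m/s^2


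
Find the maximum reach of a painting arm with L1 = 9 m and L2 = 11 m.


Given: L1 = 9 m, L2 = 11 m
For a 2-link planar arm, max reach = L1 + L2 (fully extended)
Max reach = 9 + 11
Max reach = 20 m

20 m


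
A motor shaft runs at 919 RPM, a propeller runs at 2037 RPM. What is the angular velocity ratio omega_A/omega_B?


Given: RPM_A = 919, RPM_B = 2037
omega = 2*pi*RPM/60, so omega_A/omega_B = RPM_A / RPM_B
omega_A/omega_B = 919 / 2037
omega_A/omega_B = 919/2037

919/2037


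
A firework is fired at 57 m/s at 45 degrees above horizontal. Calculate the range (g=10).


Given: v0 = 57 m/s, theta = 45 deg, g = 10 m/s^2
sin(2*45) = sin(90) = 1
Using R = v0^2 * sin(2*theta) / g
R = 57^2 * 1 / 10
R = 3249 / 10
R = 3249/10 m

3249/10 m


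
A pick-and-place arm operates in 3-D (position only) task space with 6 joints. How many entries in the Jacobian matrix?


Given: task space dimension = 3, joints = 6
Jacobian is a 3 x 6 matrix
Total entries = rows * columns
Total = 3 * 6
Total = 18

18


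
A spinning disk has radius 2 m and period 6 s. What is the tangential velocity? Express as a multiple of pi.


Given: radius r = 2 m, period T = 6 s
Using v = 2*pi*r / T
v = 2*pi*2 / 6
v = 4*pi / 6
v = 2/3*pi m/s

2/3*pi m/s


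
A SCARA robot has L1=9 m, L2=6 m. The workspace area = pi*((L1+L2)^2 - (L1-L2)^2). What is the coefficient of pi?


Given: L1 = 9, L2 = 6
(L1+L2)^2 = (15)^2 = 225
(L1-L2)^2 = (3)^2 = 9
Difference = 225 - 9 = 216
This equals 4*L1*L2 = 4*9*6 = 216
Workspace area = 216*pi

216


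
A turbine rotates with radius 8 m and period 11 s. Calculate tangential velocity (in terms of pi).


Given: radius r = 8 m, period T = 11 s
Using v = 2*pi*r / T
v = 2*pi*8 / 11
v = 16*pi / 11
v = 16/11*pi m/s

16/11*pi m/s


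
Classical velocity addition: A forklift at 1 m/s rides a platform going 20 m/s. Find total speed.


Given: object velocity = 1 m/s, platform velocity = 20 m/s (same direction)
Using classical velocity addition: v_total = v_object + v_platform
v_total = 1 + 20
v_total = 21 m/s

21 m/s


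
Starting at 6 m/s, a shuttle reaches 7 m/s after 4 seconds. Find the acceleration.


Given: initial velocity v0 = 6 m/s, final velocity v = 7 m/s, time t = 4 s
Using a = (v - v0) / t
a = (7 - 6) / 4
a = 1 / 4
a = 1/4 m/s^2

1/4 m/s^2


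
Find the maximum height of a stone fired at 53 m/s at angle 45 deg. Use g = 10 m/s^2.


Given: v0 = 53 m/s, theta = 45 deg, g = 10 m/s^2
sin^2(45) = 1/2
Using H = v0^2 * sin^2(theta) / (2*g)
H = 53^2 * 1/2 / (2*10)
H = 2809 * 1/2 / 20
H = 2809/2 / 20
H = 2809/40 m

2809/40 m


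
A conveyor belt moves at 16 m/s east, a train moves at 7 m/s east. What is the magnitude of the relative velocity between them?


Given: v_A = 16 m/s east, v_B = 7 m/s east
Both move in the same direction; relative speed = |v_A - v_B|
|16 - 7| = |9|
= 9 m/s

9 m/s


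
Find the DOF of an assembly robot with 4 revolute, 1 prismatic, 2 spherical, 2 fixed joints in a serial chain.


Given: serial robot with 4 revolute, 1 prismatic, 2 spherical, 2 fixed joints
DOF contribution per joint type: revolute=1, prismatic=1, spherical=3, fixed=0
DOF = 4*1 + 1*1 + 2*3 + 2*0
DOF = 11

11


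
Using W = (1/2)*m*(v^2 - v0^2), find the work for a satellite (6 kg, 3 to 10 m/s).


Given: m = 6 kg, v0 = 3 m/s, v = 10 m/s
Using W = (1/2)*m*(v^2 - v0^2)
v^2 = 10^2 = 100
v0^2 = 3^2 = 9
v^2 - v0^2 = 100 - 9 = 91
W = (1/2)*6*91 = 273 J

273 J


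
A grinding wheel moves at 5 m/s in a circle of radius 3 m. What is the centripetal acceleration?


Given: v = 5 m/s, r = 3 m
Using a_c = v^2 / r
a_c = 5^2 / 3
a_c = 25 / 3
a_c = 25/3 m/s^2

25/3 m/s^2


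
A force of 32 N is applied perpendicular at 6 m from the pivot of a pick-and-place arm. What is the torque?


Given: F = 32 N, r = 6 m, angle = 90 deg (perpendicular)
Using tau = F * r * sin(90)
sin(90) = 1
tau = 32 * 6 * 1
tau = 192 Nm

192 Nm


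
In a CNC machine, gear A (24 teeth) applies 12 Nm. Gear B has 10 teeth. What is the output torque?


Given: N1 = 24, N2 = 10, T1 = 12 Nm
Using T2/T1 = N2/N1
T2 = T1 * N2 / N1
T2 = 12 * 10 / 24
T2 = 120 / 24
T2 = 5 Nm

5 Nm


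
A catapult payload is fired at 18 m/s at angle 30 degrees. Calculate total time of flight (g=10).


Given: v0 = 18 m/s, theta = 30 deg, g = 10 m/s^2
sin(30) = 1/2
Using T = 2*v0*sin(theta) / g
T = 2*18*1/2 / 10
T = 18 / 10
T = 9/5 s

9/5 s


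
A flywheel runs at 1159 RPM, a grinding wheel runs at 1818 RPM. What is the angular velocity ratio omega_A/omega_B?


Given: RPM_A = 1159, RPM_B = 1818
omega = 2*pi*RPM/60, so omega_A/omega_B = RPM_A / RPM_B
omega_A/omega_B = 1159 / 1818
omega_A/omega_B = 1159/1818

1159/1818


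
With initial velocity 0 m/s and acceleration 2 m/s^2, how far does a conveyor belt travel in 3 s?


Given: v0 = 0 m/s, a = 2 m/s^2, t = 3 s
Using s = v0*t + (1/2)*a*t^2
s = 0*3 + (1/2)*2*3^2
s = 0 + (1/2)*18
s = 0 + 9
s = 9

9 m


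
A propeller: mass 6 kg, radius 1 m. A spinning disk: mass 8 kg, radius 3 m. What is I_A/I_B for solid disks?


Given: M1=6 kg, R1=1 m, M2=8 kg, R2=3 m
For a disk: I = (1/2)*M*R^2, so I_A/I_B = (M1*R1^2)/(M2*R2^2)
M1*R1^2 = 6*1 = 6
M2*R2^2 = 8*9 = 72
I_A/I_B = 6/72 = 1/12

1/12


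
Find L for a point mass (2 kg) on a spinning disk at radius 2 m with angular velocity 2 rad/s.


Given: m = 2 kg, r = 2 m, omega = 2 rad/s
For a point mass: I = m*r^2
I = 2*2^2 = 2*4 = 8
L = I*omega = 8*2
L = 16 kg*m^2/s

16 kg*m^2/s


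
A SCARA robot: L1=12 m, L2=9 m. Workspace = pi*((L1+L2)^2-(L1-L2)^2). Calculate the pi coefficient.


Given: L1 = 12, L2 = 9
(L1+L2)^2 = (21)^2 = 441
(L1-L2)^2 = (3)^2 = 9
Difference = 441 - 9 = 432
This equals 4*L1*L2 = 4*12*9 = 432
Workspace area = 432*pi

432


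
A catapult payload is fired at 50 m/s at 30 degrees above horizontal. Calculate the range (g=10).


Given: v0 = 50 m/s, theta = 30 deg, g = 10 m/s^2
sin(2*30) = sin(60) = sqrt(3)/2
Using R = v0^2 * sin(2*theta) / g
R = 50^2 * (sqrt(3)/2) / 10
R = 2500 * sqrt(3) / 20
R = 125*sqrt(3) m

125*sqrt(3) m


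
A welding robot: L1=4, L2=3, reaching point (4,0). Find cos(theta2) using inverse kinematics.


Given: L1 = 4, L2 = 3, target (x, y) = (4, 0)
Using cos(theta2) = (x^2 + y^2 - L1^2 - L2^2) / (2*L1*L2)
x^2 + y^2 = 4^2 + 0 = 16
L1^2 + L2^2 = 16 + 9 = 25
Numerator = 16 - 25 = -9
Denominator = 2*4*3 = 24
cos(theta2) = -9/24 = -3/8

-3/8


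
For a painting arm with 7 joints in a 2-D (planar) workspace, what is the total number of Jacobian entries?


Given: task space dimension = 2, joints = 7
Jacobian is a 2 x 7 matrix
Total entries = rows * columns
Total = 2 * 7
Total = 14

14


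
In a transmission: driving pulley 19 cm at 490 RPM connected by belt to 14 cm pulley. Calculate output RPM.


Given: D1 = 19 cm, w1 = 490 RPM, D2 = 14 cm
Using D1*w1 = D2*w2
w2 = D1*w1 / D2
w2 = 19*490 / 14
w2 = 9310 / 14
w2 = 665 RPM

665 RPM


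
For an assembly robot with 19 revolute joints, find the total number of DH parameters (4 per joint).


Given: 19 joints, 4 DH parameters per joint (d, theta, a, alpha)
Total DH parameters = number_of_joints * 4
Total = 19 * 4
Total = 76

76


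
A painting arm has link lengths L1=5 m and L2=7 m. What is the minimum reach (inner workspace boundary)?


Given: L1 = 5 m, L2 = 7 m
For a 2-link planar arm, min reach = |L1 - L2| (second link folded back)
Min reach = |5 - 7|
Min reach = 2 m

2 m


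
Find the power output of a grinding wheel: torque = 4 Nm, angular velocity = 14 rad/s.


Given: tau = 4 Nm, omega = 14 rad/s
Using P = tau * omega
P = 4 * 14
P = 56 W

56 W


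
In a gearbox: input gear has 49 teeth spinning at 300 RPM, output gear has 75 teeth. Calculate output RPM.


Given: N1 = 49 teeth, w1 = 300 RPM, N2 = 75 teeth
Using N1*w1 = N2*w2
w2 = N1*w1 / N2
w2 = 49*300 / 75
w2 = 14700 / 75
w2 = 196 RPM

196 RPM


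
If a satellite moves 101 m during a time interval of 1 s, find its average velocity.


Given: distance d = 101 m, time t = 1 s
Using v = d / t
v = 101 / 1
v = 101 m/s

101 m/s


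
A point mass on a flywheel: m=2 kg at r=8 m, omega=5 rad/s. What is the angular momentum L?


Given: m = 2 kg, r = 8 m, omega = 5 rad/s
For a point mass: I = m*r^2
I = 2*8^2 = 2*64 = 128
L = I*omega = 128*5
L = 640 kg*m^2/s

640 kg*m^2/s


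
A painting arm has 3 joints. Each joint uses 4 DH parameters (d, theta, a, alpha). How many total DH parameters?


Given: 3 joints, 4 DH parameters per joint (d, theta, a, alpha)
Total DH parameters = number_of_joints * 4
Total = 3 * 4
Total = 12

12


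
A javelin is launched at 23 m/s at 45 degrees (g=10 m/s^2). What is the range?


Given: v0 = 23 m/s, theta = 45 deg, g = 10 m/s^2
sin(2*45) = sin(90) = 1
Using R = v0^2 * sin(2*theta) / g
R = 23^2 * 1 / 10
R = 529 / 10
R = 529/10 m

529/10 m


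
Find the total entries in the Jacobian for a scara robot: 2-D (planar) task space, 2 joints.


Given: task space dimension = 2, joints = 2
Jacobian is a 2 x 2 matrix
Total entries = rows * columns
Total = 2 * 2
Total = 4

4


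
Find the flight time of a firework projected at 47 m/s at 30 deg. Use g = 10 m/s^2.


Given: v0 = 47 m/s, theta = 30 deg, g = 10 m/s^2
sin(30) = 1/2
Using T = 2*v0*sin(theta) / g
T = 2*47*1/2 / 10
T = 47 / 10
T = 47/10 s

47/10 s


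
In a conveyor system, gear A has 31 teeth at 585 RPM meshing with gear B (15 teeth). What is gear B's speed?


Given: N1 = 31 teeth, w1 = 585 RPM, N2 = 15 teeth
Using N1*w1 = N2*w2
w2 = N1*w1 / N2
w2 = 31*585 / 15
w2 = 18135 / 15
w2 = 1209 RPM

1209 RPM


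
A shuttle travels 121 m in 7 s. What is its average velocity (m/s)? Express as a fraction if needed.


Given: distance d = 121 m, time t = 7 s
Using v = d / t
v = 121 / 7
v = 121/7 m/s

121/7 m/s


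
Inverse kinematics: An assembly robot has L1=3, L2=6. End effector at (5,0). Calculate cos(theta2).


Given: L1 = 3, L2 = 6, target (x, y) = (5, 0)
Using cos(theta2) = (x^2 + y^2 - L1^2 - L2^2) / (2*L1*L2)
x^2 + y^2 = 5^2 + 0 = 25
L1^2 + L2^2 = 9 + 36 = 45
Numerator = 25 - 45 = -20
Denominator = 2*3*6 = 36
cos(theta2) = -20/36 = -5/9

-5/9


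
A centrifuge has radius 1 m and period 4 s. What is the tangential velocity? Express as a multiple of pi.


Given: radius r = 1 m, period T = 4 s
Using v = 2*pi*r / T
v = 2*pi*1 / 4
v = 2*pi / 4
v = 1/2*pi m/s

1/2*pi m/s


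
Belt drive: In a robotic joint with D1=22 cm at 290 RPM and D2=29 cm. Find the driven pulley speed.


Given: D1 = 22 cm, w1 = 290 RPM, D2 = 29 cm
Using D1*w1 = D2*w2
w2 = D1*w1 / D2
w2 = 22*290 / 29
w2 = 6380 / 29
w2 = 220 RPM

220 RPM


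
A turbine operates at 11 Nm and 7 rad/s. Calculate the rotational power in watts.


Given: tau = 11 Nm, omega = 7 rad/s
Using P = tau * omega
P = 11 * 7
P = 77 W

77 W


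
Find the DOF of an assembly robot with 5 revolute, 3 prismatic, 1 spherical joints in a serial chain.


Given: serial robot with 5 revolute, 3 prismatic, 1 spherical joints
DOF contribution per joint type: revolute=1, prismatic=1, spherical=3, fixed=0
DOF = 5*1 + 3*1 + 1*3
DOF = 11

11


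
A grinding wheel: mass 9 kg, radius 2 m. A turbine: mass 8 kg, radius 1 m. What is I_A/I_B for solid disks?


Given: M1=9 kg, R1=2 m, M2=8 kg, R2=1 m
For a disk: I = (1/2)*M*R^2, so I_A/I_B = (M1*R1^2)/(M2*R2^2)
M1*R1^2 = 9*4 = 36
M2*R2^2 = 8*1 = 8
I_A/I_B = 36/8 = 9/2

9/2


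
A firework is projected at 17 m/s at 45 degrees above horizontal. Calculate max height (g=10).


Given: v0 = 17 m/s, theta = 45 deg, g = 10 m/s^2
sin^2(45) = 1/2
Using H = v0^2 * sin^2(theta) / (2*g)
H = 17^2 * 1/2 / (2*10)
H = 289 * 1/2 / 20
H = 289/2 / 20
H = 289/40 m

289/40 m


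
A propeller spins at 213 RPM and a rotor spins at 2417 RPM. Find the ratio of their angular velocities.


Given: RPM_A = 213, RPM_B = 2417
omega = 2*pi*RPM/60, so omega_A/omega_B = RPM_A / RPM_B
omega_A/omega_B = 213 / 2417
omega_A/omega_B = 213/2417

213/2417


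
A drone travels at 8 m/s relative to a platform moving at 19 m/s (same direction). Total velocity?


Given: object velocity = 8 m/s, platform velocity = 19 m/s (same direction)
Using classical velocity addition: v_total = v_object + v_platform
v_total = 8 + 19
v_total = 27 m/s

27 m/s


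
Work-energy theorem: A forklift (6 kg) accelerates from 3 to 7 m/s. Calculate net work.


Given: m = 6 kg, v0 = 3 m/s, v = 7 m/s
Using W = (1/2)*m*(v^2 - v0^2)
v^2 = 7^2 = 49
v0^2 = 3^2 = 9
v^2 - v0^2 = 49 - 9 = 40
W = (1/2)*6*40 = 120 J

120 J


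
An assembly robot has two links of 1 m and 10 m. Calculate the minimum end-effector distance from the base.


Given: L1 = 1 m, L2 = 10 m
For a 2-link planar arm, min reach = |L1 - L2| (second link folded back)
Min reach = |1 - 10|
Min reach = 9 m

9 m


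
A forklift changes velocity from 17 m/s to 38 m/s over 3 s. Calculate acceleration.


Given: initial velocity v0 = 17 m/s, final velocity v = 38 m/s, time t = 3 s
Using a = (v - v0) / t
a = (38 - 17) / 3
a = 21 / 3
a = 7 m/s^2

7 m/s^2


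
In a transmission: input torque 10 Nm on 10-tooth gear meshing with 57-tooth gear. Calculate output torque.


Given: N1 = 10, N2 = 57, T1 = 10 Nm
Using T2/T1 = N2/N1
T2 = T1 * N2 / N1
T2 = 10 * 57 / 10
T2 = 570 / 10
T2 = 57 Nm

57 Nm


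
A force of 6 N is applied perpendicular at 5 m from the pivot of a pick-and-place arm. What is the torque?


Given: F = 6 N, r = 5 m, angle = 90 deg (perpendicular)
Using tau = F * r * sin(90)
sin(90) = 1
tau = 6 * 5 * 1
tau = 30 Nm

30 Nm


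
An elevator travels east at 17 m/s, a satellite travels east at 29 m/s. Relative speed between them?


Given: v_A = 17 m/s east, v_B = 29 m/s east
Both move in the same direction; relative speed = |v_A - v_B|
|17 - 29| = |-12|
= 12 m/s

12 m/s


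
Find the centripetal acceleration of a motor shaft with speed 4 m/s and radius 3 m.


Given: v = 4 m/s, r = 3 m
Using a_c = v^2 / r
a_c = 4^2 / 3
a_c = 16 / 3
a_c = 16/3 m/s^2

16/3 m/s^2


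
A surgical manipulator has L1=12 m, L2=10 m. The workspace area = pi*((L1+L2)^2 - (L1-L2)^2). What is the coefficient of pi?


Given: L1 = 12, L2 = 10
(L1+L2)^2 = (22)^2 = 484
(L1-L2)^2 = (2)^2 = 4
Difference = 484 - 4 = 480
This equals 4*L1*L2 = 4*12*10 = 480
Workspace area = 480*pi

480


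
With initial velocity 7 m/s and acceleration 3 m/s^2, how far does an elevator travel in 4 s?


Given: v0 = 7 m/s, a = 3 m/s^2, t = 4 s
Using s = v0*t + (1/2)*a*t^2
s = 7*4 + (1/2)*3*4^2
s = 28 + (1/2)*48
s = 28 + 24
s = 52

52 m


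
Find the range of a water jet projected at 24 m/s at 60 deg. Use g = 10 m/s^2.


Given: v0 = 24 m/s, theta = 60 deg, g = 10 m/s^2
sin(2*60) = sin(120) = sqrt(3)/2
Using R = v0^2 * sin(2*theta) / g
R = 24^2 * (sqrt(3)/2) / 10
R = 576 * sqrt(3) / 20
R = 144/5*sqrt(3) m

144/5*sqrt(3) m


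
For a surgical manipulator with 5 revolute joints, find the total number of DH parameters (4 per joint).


Given: 5 joints, 4 DH parameters per joint (d, theta, a, alpha)
Total DH parameters = number_of_joints * 4
Total = 5 * 4
Total = 20

20


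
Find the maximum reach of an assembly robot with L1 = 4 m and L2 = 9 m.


Given: L1 = 4 m, L2 = 9 m
For a 2-link planar arm, max reach = L1 + L2 (fully extended)
Max reach = 4 + 9
Max reach = 13 m

13 m


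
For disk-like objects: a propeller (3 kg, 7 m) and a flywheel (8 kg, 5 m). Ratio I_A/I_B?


Given: M1=3 kg, R1=7 m, M2=8 kg, R2=5 m
For a disk: I = (1/2)*M*R^2, so I_A/I_B = (M1*R1^2)/(M2*R2^2)
M1*R1^2 = 3*49 = 147
M2*R2^2 = 8*25 = 200
I_A/I_B = 147/200 = 147/200

147/200


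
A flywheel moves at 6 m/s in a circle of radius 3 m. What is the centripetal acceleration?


Given: v = 6 m/s, r = 3 m
Using a_c = v^2 / r
a_c = 6^2 / 3
a_c = 36 / 3
a_c = 12 m/s^2

12 m/s^2


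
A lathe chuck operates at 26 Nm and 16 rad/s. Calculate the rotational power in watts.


Given: tau = 26 Nm, omega = 16 rad/s
Using P = tau * omega
P = 26 * 16
P = 416 W

416 W


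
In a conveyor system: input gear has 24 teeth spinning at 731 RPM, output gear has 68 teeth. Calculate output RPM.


Given: N1 = 24 teeth, w1 = 731 RPM, N2 = 68 teeth
Using N1*w1 = N2*w2
w2 = N1*w1 / N2
w2 = 24*731 / 68
w2 = 17544 / 68
w2 = 258 RPM

258 RPM


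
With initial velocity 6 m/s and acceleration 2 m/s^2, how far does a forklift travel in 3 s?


Given: v0 = 6 m/s, a = 2 m/s^2, t = 3 s
Using s = v0*t + (1/2)*a*t^2
s = 6*3 + (1/2)*2*3^2
s = 18 + (1/2)*18
s = 18 + 9
s = 27

27 m


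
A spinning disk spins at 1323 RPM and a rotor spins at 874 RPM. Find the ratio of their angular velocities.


Given: RPM_A = 1323, RPM_B = 874
omega = 2*pi*RPM/60, so omega_A/omega_B = RPM_A / RPM_B
omega_A/omega_B = 1323 / 874
omega_A/omega_B = 1323/874

1323/874


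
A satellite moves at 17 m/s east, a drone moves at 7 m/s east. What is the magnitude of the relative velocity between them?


Given: v_A = 17 m/s east, v_B = 7 m/s east
Both move in the same direction; relative speed = |v_A - v_B|
|17 - 7| = |10|
= 10 m/s

10 m/s


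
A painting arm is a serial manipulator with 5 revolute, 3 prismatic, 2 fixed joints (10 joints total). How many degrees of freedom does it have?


Given: serial robot with 5 revolute, 3 prismatic, 2 fixed joints
DOF contribution per joint type: revolute=1, prismatic=1, spherical=3, fixed=0
DOF = 5*1 + 3*1 + 2*0
DOF = 8

8


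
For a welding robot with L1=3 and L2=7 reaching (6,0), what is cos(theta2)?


Given: L1 = 3, L2 = 7, target (x, y) = (6, 0)
Using cos(theta2) = (x^2 + y^2 - L1^2 - L2^2) / (2*L1*L2)
x^2 + y^2 = 6^2 + 0 = 36
L1^2 + L2^2 = 9 + 49 = 58
Numerator = 36 - 58 = -22
Denominator = 2*3*7 = 42
cos(theta2) = -22/42 = -11/21

-11/21


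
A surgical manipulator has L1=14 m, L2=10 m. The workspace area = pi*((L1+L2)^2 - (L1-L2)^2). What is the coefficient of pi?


Given: L1 = 14, L2 = 10
(L1+L2)^2 = (24)^2 = 576
(L1-L2)^2 = (4)^2 = 16
Difference = 576 - 16 = 560
This equals 4*L1*L2 = 4*14*10 = 560
Workspace area = 560*pi

560


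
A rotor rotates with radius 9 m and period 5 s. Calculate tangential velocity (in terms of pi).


Given: radius r = 9 m, period T = 5 s
Using v = 2*pi*r / T
v = 2*pi*9 / 5
v = 18*pi / 5
v = 18/5*pi m/s

18/5*pi m/s


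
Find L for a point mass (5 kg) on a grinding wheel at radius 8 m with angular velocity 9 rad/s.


Given: m = 5 kg, r = 8 m, omega = 9 rad/s
For a point mass: I = m*r^2
I = 5*8^2 = 5*64 = 320
L = I*omega = 320*9
L = 2880 kg*m^2/s

2880 kg*m^2/s


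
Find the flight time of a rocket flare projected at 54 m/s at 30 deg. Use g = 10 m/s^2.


Given: v0 = 54 m/s, theta = 30 deg, g = 10 m/s^2
sin(30) = 1/2
Using T = 2*v0*sin(theta) / g
T = 2*54*1/2 / 10
T = 54 / 10
T = 27/5 s

27/5 s


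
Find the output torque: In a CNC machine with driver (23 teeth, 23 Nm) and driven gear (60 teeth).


Given: N1 = 23, N2 = 60, T1 = 23 Nm
Using T2/T1 = N2/N1
T2 = T1 * N2 / N1
T2 = 23 * 60 / 23
T2 = 1380 / 23
T2 = 60 Nm

60 Nm


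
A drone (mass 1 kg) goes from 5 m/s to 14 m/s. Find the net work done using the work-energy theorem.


Given: m = 1 kg, v0 = 5 m/s, v = 14 m/s
Using W = (1/2)*m*(v^2 - v0^2)
v^2 = 14^2 = 196
v0^2 = 5^2 = 25
v^2 - v0^2 = 196 - 25 = 171
W = (1/2)*1*171 = 171/2 J

171/2 J


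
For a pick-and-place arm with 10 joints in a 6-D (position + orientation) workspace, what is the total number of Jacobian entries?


Given: task space dimension = 6, joints = 10
Jacobian is a 6 x 10 matrix
Total entries = rows * columns
Total = 6 * 10
Total = 60

60


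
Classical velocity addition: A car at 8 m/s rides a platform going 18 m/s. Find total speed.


Given: object velocity = 8 m/s, platform velocity = 18 m/s (same direction)
Using classical velocity addition: v_total = v_object + v_platform
v_total = 8 + 18
v_total = 26 m/s

26 m/s


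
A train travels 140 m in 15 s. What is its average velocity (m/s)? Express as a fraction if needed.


Given: distance d = 140 m, time t = 15 s
Using v = d / t
v = 140 / 15
v = 28/3 m/s

28/3 m/s


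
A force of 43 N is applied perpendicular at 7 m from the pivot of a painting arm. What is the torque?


Given: F = 43 N, r = 7 m, angle = 90 deg (perpendicular)
Using tau = F * r * sin(90)
sin(90) = 1
tau = 43 * 7 * 1
tau = 301 Nm

301 Nm


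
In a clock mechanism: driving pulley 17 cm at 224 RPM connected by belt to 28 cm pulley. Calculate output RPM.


Given: D1 = 17 cm, w1 = 224 RPM, D2 = 28 cm
Using D1*w1 = D2*w2
w2 = D1*w1 / D2
w2 = 17*224 / 28
w2 = 3808 / 28
w2 = 136 RPM

136 RPM


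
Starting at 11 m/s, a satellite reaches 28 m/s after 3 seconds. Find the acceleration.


Given: initial velocity v0 = 11 m/s, final velocity v = 28 m/s, time t = 3 s
Using a = (v - v0) / t
a = (28 - 11) / 3
a = 17 / 3
a = 17/3 m/s^2

17/3 m/s^2


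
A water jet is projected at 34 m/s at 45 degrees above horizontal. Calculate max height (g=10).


Given: v0 = 34 m/s, theta = 45 deg, g = 10 m/s^2
sin^2(45) = 1/2
Using H = v0^2 * sin^2(theta) / (2*g)
H = 34^2 * 1/2 / (2*10)
H = 1156 * 1/2 / 20
H = 578 / 20
H = 289/10 m

289/10 m


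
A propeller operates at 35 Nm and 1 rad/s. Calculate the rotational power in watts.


Given: tau = 35 Nm, omega = 1 rad/s
Using P = tau * omega
P = 35 * 1
P = 35 W

35 W


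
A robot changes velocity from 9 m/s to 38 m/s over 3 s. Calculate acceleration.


Given: initial velocity v0 = 9 m/s, final velocity v = 38 m/s, time t = 3 s
Using a = (v - v0) / t
a = (38 - 9) / 3
a = 29 / 3
a = 29/3 m/s^2

29/3 m/s^2


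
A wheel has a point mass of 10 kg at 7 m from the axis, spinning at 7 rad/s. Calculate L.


Given: m = 10 kg, r = 7 m, omega = 7 rad/s
For a point mass: I = m*r^2
I = 10*7^2 = 10*49 = 490
L = I*omega = 490*7
L = 3430 kg*m^2/s

3430 kg*m^2/s


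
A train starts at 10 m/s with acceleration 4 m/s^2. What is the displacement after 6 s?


Given: v0 = 10 m/s, a = 4 m/s^2, t = 6 s
Using s = v0*t + (1/2)*a*t^2
s = 10*6 + (1/2)*4*6^2
s = 60 + (1/2)*144
s = 60 + 72
s = 132

132 m


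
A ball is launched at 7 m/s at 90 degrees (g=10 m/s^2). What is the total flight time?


Given: v0 = 7 m/s, theta = 90 deg, g = 10 m/s^2
sin(90) = 1
Using T = 2*v0*sin(theta) / g
T = 2*7*1 / 10
T = 14 / 10
T = 7/5 s

7/5 s


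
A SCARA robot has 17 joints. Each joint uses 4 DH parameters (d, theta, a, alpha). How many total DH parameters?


Given: 17 joints, 4 DH parameters per joint (d, theta, a, alpha)
Total DH parameters = number_of_joints * 4
Total = 17 * 4
Total = 68

68


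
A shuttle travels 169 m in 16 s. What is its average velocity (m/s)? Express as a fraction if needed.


Given: distance d = 169 m, time t = 16 s
Using v = d / t
v = 169 / 16
v = 169/16 m/s

169/16 m/s


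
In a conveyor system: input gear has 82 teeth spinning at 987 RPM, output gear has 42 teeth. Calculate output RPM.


Given: N1 = 82 teeth, w1 = 987 RPM, N2 = 42 teeth
Using N1*w1 = N2*w2
w2 = N1*w1 / N2
w2 = 82*987 / 42
w2 = 80934 / 42
w2 = 1927 RPM

1927 RPM


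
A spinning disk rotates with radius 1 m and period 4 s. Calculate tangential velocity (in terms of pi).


Given: radius r = 1 m, period T = 4 s
Using v = 2*pi*r / T
v = 2*pi*1 / 4
v = 2*pi / 4
v = 1/2*pi m/s

1/2*pi m/s


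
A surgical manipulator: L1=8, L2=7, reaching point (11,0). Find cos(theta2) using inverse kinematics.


Given: L1 = 8, L2 = 7, target (x, y) = (11, 0)
Using cos(theta2) = (x^2 + y^2 - L1^2 - L2^2) / (2*L1*L2)
x^2 + y^2 = 11^2 + 0 = 121
L1^2 + L2^2 = 64 + 49 = 113
Numerator = 121 - 113 = 8
Denominator = 2*8*7 = 112
cos(theta2) = 8/112 = 1/14

1/14


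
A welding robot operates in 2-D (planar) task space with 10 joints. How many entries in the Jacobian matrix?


Given: task space dimension = 2, joints = 10
Jacobian is a 2 x 10 matrix
Total entries = rows * columns
Total = 2 * 10
Total = 20

20


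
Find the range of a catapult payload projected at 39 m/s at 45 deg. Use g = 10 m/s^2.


Given: v0 = 39 m/s, theta = 45 deg, g = 10 m/s^2
sin(2*45) = sin(90) = 1
Using R = v0^2 * sin(2*theta) / g
R = 39^2 * 1 / 10
R = 1521 / 10
R = 1521/10 m

1521/10 m


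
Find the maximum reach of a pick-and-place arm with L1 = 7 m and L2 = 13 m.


Given: L1 = 7 m, L2 = 13 m
For a 2-link planar arm, max reach = L1 + L2 (fully extended)
Max reach = 7 + 13
Max reach = 20 m

20 m


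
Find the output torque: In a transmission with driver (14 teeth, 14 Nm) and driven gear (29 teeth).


Given: N1 = 14, N2 = 29, T1 = 14 Nm
Using T2/T1 = N2/N1
T2 = T1 * N2 / N1
T2 = 14 * 29 / 14
T2 = 406 / 14
T2 = 29 Nm

29 Nm


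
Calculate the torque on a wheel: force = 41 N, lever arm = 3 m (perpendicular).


Given: F = 41 N, r = 3 m, angle = 90 deg (perpendicular)
Using tau = F * r * sin(90)
sin(90) = 1
tau = 41 * 3 * 1
tau = 123 Nm

123 Nm


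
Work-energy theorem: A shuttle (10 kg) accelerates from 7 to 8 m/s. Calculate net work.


Given: m = 10 kg, v0 = 7 m/s, v = 8 m/s
Using W = (1/2)*m*(v^2 - v0^2)
v^2 = 8^2 = 64
v0^2 = 7^2 = 49
v^2 - v0^2 = 64 - 49 = 15
W = (1/2)*10*15 = 75 J

75 J


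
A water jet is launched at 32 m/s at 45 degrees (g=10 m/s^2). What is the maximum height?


Given: v0 = 32 m/s, theta = 45 deg, g = 10 m/s^2
sin^2(45) = 1/2
Using H = v0^2 * sin^2(theta) / (2*g)
H = 32^2 * 1/2 / (2*10)
H = 1024 * 1/2 / 20
H = 512 / 20
H = 128/5 m

128/5 m


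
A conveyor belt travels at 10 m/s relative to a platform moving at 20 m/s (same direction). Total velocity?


Given: object velocity = 10 m/s, platform velocity = 20 m/s (same direction)
Using classical velocity addition: v_total = v_object + v_platform
v_total = 10 + 20
v_total = 30 m/s

30 m/s


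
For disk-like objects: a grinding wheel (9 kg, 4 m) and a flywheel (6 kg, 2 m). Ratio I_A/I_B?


Given: M1=9 kg, R1=4 m, M2=6 kg, R2=2 m
For a disk: I = (1/2)*M*R^2, so I_A/I_B = (M1*R1^2)/(M2*R2^2)
M1*R1^2 = 9*16 = 144
M2*R2^2 = 6*4 = 24
I_A/I_B = 144/24 = 6

6


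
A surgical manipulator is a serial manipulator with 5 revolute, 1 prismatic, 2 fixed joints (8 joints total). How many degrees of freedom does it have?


Given: serial robot with 5 revolute, 1 prismatic, 2 fixed joints
DOF contribution per joint type: revolute=1, prismatic=1, spherical=3, fixed=0
DOF = 5*1 + 1*1 + 2*0
DOF = 6

6


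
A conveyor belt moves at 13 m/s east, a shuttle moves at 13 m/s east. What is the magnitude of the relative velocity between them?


Given: v_A = 13 m/s east, v_B = 13 m/s east
Both move in the same direction; relative speed = |v_A - v_B|
|13 - 13| = |0|
= 0 m/s

0 m/s


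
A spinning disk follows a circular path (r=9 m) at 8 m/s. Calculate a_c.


Given: v = 8 m/s, r = 9 m
Using a_c = v^2 / r
a_c = 8^2 / 9
a_c = 64 / 9
a_c = 64/9 m/s^2

64/9 m/s^2
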